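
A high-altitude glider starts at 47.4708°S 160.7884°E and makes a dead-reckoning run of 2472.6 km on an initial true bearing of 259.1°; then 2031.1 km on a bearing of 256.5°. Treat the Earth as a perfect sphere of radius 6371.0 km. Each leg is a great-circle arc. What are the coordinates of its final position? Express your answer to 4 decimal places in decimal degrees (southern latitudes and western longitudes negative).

Apply the spherical direct solution leg by leg, carrying full precision between legs.
Leg 1: from (-47.4708°, 160.7884°), δ = 2472.6/6371 = 0.388102 rad, θ = 259.1° → φ = -46.9282°, λ = 127.8221°.
Leg 2: from (-46.9282°, 127.8221°), δ = 2031.1/6371 = 0.318804 rad, θ = 256.5° → φ = -48.0439°, λ = 100.7017°.

latitude -48.0439°, longitude 100.7017°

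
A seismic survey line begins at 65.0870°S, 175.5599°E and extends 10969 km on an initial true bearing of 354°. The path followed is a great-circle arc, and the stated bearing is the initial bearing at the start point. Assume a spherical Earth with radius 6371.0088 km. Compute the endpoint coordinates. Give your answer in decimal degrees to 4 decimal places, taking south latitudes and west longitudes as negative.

latitude 33.4027°, longitude 168.4492°

Central angle δ = d/R = 1.721705 rad.
With φ₁ = -65.0870° = -1.135982 rad and θ = 354° = 6.178466 rad:
sin φ₂ = sin φ₁ cos δ + cos φ₁ sin δ cos θ = (-0.906948)(-0.150337) + (0.421242)(0.988635)(0.994522) = 0.550521
φ₂ = asin(0.550521) = 0.582988 rad = 33.4027°.
Then Δλ = atan2(-0.043531, 0.348957) = -0.124106 rad, from sin θ sin δ cos φ₁ over cos δ − sin φ₁ sin φ₂.
λ₂ = λ₁ + Δλ = 168.4492°.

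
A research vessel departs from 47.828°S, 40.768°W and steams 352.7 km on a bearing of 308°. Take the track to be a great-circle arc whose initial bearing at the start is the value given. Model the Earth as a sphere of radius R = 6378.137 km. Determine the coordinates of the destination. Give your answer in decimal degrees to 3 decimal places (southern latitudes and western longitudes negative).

Angular distance δ = d/R = 352.7 / 6378.137 = 0.055298 rad.
With φ₁ = -47.828° = -0.834756 rad and θ = 308° = 5.375614 rad:
Applying the spherical law of cosines for sides, sin φ₂ = sin φ₁ cos δ + cos φ₁ sin δ cos θ = -0.717155, so φ₂ = -45.820°.
Δλ = atan2( sin θ sin δ cos φ₁ , cos δ − sin φ₁ sin φ₂ ) = atan2(-0.029240, 0.466964) = -0.062535 rad = -3.583°.
λ₂ = λ₁ + Δλ = -44.351°.

latitude -45.820°, longitude -44.351°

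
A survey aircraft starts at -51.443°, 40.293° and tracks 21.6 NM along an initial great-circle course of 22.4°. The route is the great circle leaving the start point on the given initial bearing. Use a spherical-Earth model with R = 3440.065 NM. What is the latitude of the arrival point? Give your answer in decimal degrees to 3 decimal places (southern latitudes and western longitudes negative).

latitude -51.110°

Angular distance δ = d/R = 21.6 / 3440.065 = 0.006279 rad.
With φ₁ = -51.443° = -0.897850 rad and θ = 22.4° = 0.390954 rad:
Applying the spherical law of cosines for sides, sin φ₂ = sin φ₁ cos δ + cos φ₁ sin δ cos θ = -0.778355, so φ₂ = -51.110°.
Then Δλ = atan2(0.001491, 0.391316) = 0.003811 rad, from sin θ sin δ cos φ₁ over cos δ − sin φ₁ sin φ₂.
Hence λ₂ = 40.293° + 0.218° = 40.511°.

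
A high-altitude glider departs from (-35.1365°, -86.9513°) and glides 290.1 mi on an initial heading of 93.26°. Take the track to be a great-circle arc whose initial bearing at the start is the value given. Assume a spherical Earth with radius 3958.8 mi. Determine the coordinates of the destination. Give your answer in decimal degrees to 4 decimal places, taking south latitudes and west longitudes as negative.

Angular distance δ = d/R = 290.1 / 3958.8 = 0.073280 rad.
With φ₁ = -35.1365° = -0.613248 rad and θ = 93.26° = 1.627694 rad:
sin φ₂ = sin φ₁ cos δ + cos φ₁ sin δ cos θ = (-0.575526)(0.997316) + (0.817783)(0.073214)(-0.056867) = -0.577387
φ₂ = asin(-0.577387) = -0.615524 rad = -35.2669°.
Then Δλ = atan2(0.059776, 0.665015) = 0.089646 rad, from sin θ sin δ cos φ₁ over cos δ − sin φ₁ sin φ₂.
λ₂ = λ₁ + Δλ = -81.8149°.

latitude -35.2669°, longitude -81.8149°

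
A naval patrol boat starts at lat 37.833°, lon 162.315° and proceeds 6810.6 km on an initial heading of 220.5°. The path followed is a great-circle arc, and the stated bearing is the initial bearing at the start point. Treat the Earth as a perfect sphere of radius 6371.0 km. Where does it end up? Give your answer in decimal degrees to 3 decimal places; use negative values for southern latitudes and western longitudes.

Central angle δ = d/R = 1.069000 rad.
Start latitude φ₁ = 0.660310 rad; initial bearing θ = 3.848451 rad.
Destination latitude: φ₂ = arcsin( sin φ₁ cos δ + cos φ₁ sin δ cos θ ) = arcsin(-0.231504) = -13.386°.
For the longitude increment, Δλ = atan2( sin θ sin δ cos φ₁, cos δ − sin φ₁ sin φ₂ ) = atan2(-0.449701, 0.622997) = -35.823°.
λ₂ = 162.315° + -35.823° = 126.492°.

latitude -13.386°, longitude 126.492°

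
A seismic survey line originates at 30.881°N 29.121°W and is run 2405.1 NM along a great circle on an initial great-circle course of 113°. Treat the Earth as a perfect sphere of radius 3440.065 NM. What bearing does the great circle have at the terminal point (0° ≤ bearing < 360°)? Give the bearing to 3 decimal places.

final bearing 126.612°

Central angle δ = d/R = 0.699144 rad.
Converting: φ₁ = 0.538975 rad, θ = 1.972222 rad.
Destination latitude: φ₂ = arcsin( sin φ₁ cos δ + cos φ₁ sin δ cos θ ) = arcsin(0.177032) = 10.197°.
Δλ = atan2( sin θ sin δ cos φ₁ , cos δ − sin φ₁ sin φ₂ ) = atan2(0.508421, 0.674531) = 0.645890 rad = 37.007°.
Hence λ₂ = -29.121° + 37.007° = 7.886°.
The forward bearing on arrival equals the back-azimuth from the destination plus 180°.
Back-azimuth from P₂ (10.197°, 7.886°) to P₁ (30.881°, -29.121°), with Δλ' = λ₁ − λ₂ = -37.007°: atan2( sin Δλ' cos φ₁ , cos φ₂ sin φ₁ − sin φ₂ cos φ₁ cos Δλ' ) = 306.612°.
Final bearing = (306.612° + 180°) mod 360° = 126.612°.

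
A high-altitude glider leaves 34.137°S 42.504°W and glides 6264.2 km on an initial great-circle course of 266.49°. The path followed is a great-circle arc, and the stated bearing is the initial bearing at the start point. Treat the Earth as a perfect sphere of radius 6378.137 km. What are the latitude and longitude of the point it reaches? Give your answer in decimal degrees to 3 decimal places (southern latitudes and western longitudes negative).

latitude -20.716°, longitude -105.066°

The arc subtends δ = 6264.2/6378.137 = 0.982136 rad at the centre.
Start latitude φ₁ = -0.595803 rad; initial bearing θ = 4.651128 rad.
Applying the spherical law of cosines for sides, sin φ₂ = sin φ₁ cos δ + cos φ₁ sin δ cos θ = -0.353735, so φ₂ = -20.716°.
For the longitude increment, Δλ = atan2( sin θ sin δ cos φ₁, cos δ − sin φ₁ sin φ₂ ) = atan2(-0.687093, 0.356740) = -62.562°.
Hence λ₂ = -42.504° + -62.562° = -105.066°.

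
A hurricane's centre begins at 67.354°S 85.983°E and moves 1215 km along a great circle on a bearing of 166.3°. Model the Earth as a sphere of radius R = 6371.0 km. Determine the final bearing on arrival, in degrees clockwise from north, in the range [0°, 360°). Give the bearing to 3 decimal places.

δ = 1215/6371 = 0.190708 rad (10.9268°).
Start latitude φ₁ = -1.175549 rad; initial bearing θ = 2.902483 rad.
Applying the spherical law of cosines for sides, sin φ₂ = sin φ₁ cos δ + cos φ₁ sin δ cos θ = -0.977078, so φ₂ = -77.709°.
For the longitude increment, Δλ = atan2( sin θ sin δ cos φ₁, cos δ − sin φ₁ sin φ₂ ) = atan2(0.017286, 0.080124) = 12.174°.
Hence λ₂ = 85.983° + 12.174° = 98.157°.
The forward bearing on arrival equals the back-azimuth from the destination plus 180°.
Back-azimuth from P₂ (-77.709°, 98.157°) to P₁ (-67.354°, 85.983°), with Δλ' = λ₁ − λ₂ = -12.174°: atan2( sin Δλ' cos φ₁ , cos φ₂ sin φ₁ − sin φ₂ cos φ₁ cos Δλ' ) = 334.636°.
Final bearing = (334.636° + 180°) mod 360° = 154.636°.

final bearing 154.636°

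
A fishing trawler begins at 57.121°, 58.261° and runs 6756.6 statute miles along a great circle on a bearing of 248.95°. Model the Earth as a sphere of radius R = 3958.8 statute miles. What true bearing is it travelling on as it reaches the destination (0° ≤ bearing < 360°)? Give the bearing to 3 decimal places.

final bearing 212.164°

The arc subtends δ = 6756.6/3958.8 = 1.706729 rad at the centre.
Converting: φ₁ = 0.996950 rad, θ = 4.344997 rad.
Destination latitude: φ₂ = arcsin( sin φ₁ cos δ + cos φ₁ sin δ cos θ ) = arcsin(-0.306997) = -17.878°.
Δλ = atan2( sin θ sin δ cos φ₁ , cos δ − sin φ₁ sin φ₂ ) = atan2(-0.501966, 0.122307) = -1.331797 rad = -76.306°.
Hence λ₂ = 58.261° + -76.306° = -18.045°.
The forward bearing on arrival equals the back-azimuth from the destination plus 180°.
Back-azimuth from P₂ (-17.878°, -18.045°) to P₁ (57.121°, 58.261°), with Δλ' = λ₁ − λ₂ = 76.306°: atan2( sin Δλ' cos φ₁ , cos φ₂ sin φ₁ − sin φ₂ cos φ₁ cos Δλ' ) = 32.164°.
Final bearing = (32.164° + 180°) mod 360° = 212.164°.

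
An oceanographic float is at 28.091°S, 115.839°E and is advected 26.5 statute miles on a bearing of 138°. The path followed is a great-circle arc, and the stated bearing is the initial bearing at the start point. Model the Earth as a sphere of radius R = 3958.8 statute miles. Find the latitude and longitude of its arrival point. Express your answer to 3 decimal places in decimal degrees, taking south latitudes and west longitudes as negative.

δ = 26.5/3958.8 = 0.006694 rad (0.3835°).
Start latitude φ₁ = -0.490280 rad; initial bearing θ = 2.408554 rad.
Applying the spherical law of cosines for sides, sin φ₂ = sin φ₁ cos δ + cos φ₁ sin δ cos θ = -0.475251, so φ₂ = -28.376°.
Then Δλ = atan2(0.003951, 0.776194) = 0.005091 rad, from sin θ sin δ cos φ₁ over cos δ − sin φ₁ sin φ₂.
λ₂ = 115.839° + 0.292° = 116.131°.

latitude -28.376°, longitude 116.131°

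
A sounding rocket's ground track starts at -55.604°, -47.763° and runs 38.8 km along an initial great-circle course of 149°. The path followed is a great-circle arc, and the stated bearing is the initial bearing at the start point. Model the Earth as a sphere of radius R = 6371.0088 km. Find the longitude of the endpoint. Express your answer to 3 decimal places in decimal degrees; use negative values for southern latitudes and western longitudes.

longitude -47.442°

Angular distance δ = d/R = 38.8 / 6371.0088 = 0.006090 rad.
Converting: φ₁ = -0.970473 rad, θ = 2.600541 rad.
sin φ₂ = sin φ₁ cos δ + cos φ₁ sin δ cos θ = (-0.825153)(0.999981) + (0.564909)(0.006090)(-0.857167) = -0.828087
φ₂ = asin(-0.828087) = -0.975686 rad = -55.903°.
Δλ = atan2( sin θ sin δ cos φ₁ , cos δ − sin φ₁ sin φ₂ ) = atan2(0.001772, 0.316683) = 0.005595 rad = 0.321°.
λ₂ = λ₁ + Δλ = -47.442°.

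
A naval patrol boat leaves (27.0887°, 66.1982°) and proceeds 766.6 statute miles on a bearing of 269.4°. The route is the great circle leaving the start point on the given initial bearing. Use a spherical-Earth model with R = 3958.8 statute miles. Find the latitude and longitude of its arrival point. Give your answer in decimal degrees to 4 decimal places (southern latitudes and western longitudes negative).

latitude 26.4274°, longitude 53.7896°

Central angle δ = d/R = 0.193645 rad.
Converting: φ₁ = 0.472787 rad, θ = 4.701917 rad.
sin φ₂ = sin φ₁ cos δ + cos φ₁ sin δ cos θ = (0.455369)(0.981309) + (0.890303)(0.192437)(-0.010472) = 0.445064
φ₂ = asin(0.445064) = 0.461246 rad = 26.4274°.
Then Δλ = atan2(-0.171317, 0.778641) = -0.216570 rad, from sin θ sin δ cos φ₁ over cos δ − sin φ₁ sin φ₂.
Hence λ₂ = 66.1982° + -12.4086° = 53.7896°.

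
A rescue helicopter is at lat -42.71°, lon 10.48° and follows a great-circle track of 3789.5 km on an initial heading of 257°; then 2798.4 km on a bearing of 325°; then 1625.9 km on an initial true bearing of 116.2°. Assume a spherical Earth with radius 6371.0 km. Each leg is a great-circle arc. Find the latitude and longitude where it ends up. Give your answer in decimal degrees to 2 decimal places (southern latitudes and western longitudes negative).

Apply the spherical direct solution leg by leg, carrying full precision between legs.
Leg 1: from (-42.71°, 10.48°), δ = 3789.5/6371 = 0.594805 rad, θ = 257° → φ = -40.88°, λ = -35.75°.
Leg 2: from (-40.88°, -35.75°), δ = 2798.4/6371 = 0.439240 rad, θ = 325° → φ = -19.20°, λ = -50.71°.
Leg 3: from (-19.20°, -50.71°), δ = 1625.9/6371 = 0.255203 rad, θ = 116.2° → φ = -25.06°, λ = -36.23°.

latitude -25.06°, longitude -36.23°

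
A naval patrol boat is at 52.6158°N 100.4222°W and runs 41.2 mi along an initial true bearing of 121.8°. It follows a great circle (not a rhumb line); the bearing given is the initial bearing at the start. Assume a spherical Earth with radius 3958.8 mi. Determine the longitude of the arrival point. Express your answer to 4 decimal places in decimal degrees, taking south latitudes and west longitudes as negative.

The arc subtends δ = 41.2/3958.8 = 0.010407 rad at the centre.
Start latitude φ₁ = 0.918319 rad; initial bearing θ = 2.125811 rad.
Destination latitude: φ₂ = arcsin( sin φ₁ cos δ + cos φ₁ sin δ cos θ ) = arcsin(0.791209) = 52.2987°.
For the longitude increment, Δλ = atan2( sin θ sin δ cos φ₁, cos δ − sin φ₁ sin φ₂ ) = atan2(0.005370, 0.371265) = 0.8287°.
Hence λ₂ = -100.4222° + 0.8287° = -99.5935°.

longitude -99.5935°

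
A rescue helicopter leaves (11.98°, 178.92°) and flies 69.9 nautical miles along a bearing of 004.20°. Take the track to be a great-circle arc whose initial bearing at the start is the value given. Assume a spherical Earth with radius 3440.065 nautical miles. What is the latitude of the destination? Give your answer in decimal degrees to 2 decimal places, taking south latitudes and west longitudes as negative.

latitude 13.14°

Central angle δ = d/R = 0.020319 rad.
Start latitude φ₁ = 0.209090 rad; initial bearing θ = 0.073304 rad.
Applying the spherical law of cosines for sides, sin φ₂ = sin φ₁ cos δ + cos φ₁ sin δ cos θ = 0.227349, so φ₂ = 13.14°.
For the longitude increment, Δλ = atan2( sin θ sin δ cos φ₁, cos δ − sin φ₁ sin φ₂ ) = atan2(0.001456, 0.952603) = 0.09°.
λ₂ = 178.92° + 0.09° = 179.01°.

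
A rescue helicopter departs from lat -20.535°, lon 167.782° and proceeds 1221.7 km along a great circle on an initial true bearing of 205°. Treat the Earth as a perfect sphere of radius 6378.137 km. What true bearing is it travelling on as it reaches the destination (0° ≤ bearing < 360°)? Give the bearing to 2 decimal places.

final bearing 207.31°

Central angle δ = d/R = 0.191545 rad.
With φ₁ = -20.535° = -0.358403 rad and θ = 205° = 3.577925 rad:
Destination latitude: φ₂ = arcsin( sin φ₁ cos δ + cos φ₁ sin δ cos θ ) = arcsin(-0.505940) = -30.394°.
Then Δλ = atan2(-0.075344, 0.804238) = -0.093411 rad, from sin θ sin δ cos φ₁ over cos δ − sin φ₁ sin φ₂.
Hence λ₂ = 167.782° + -5.352° = 162.430°.
The forward bearing on arrival equals the back-azimuth from the destination plus 180°.
Back-azimuth from P₂ (-30.39°, 162.43°) to P₁ (-20.54°, 167.78°), with Δλ' = λ₁ − λ₂ = 5.35°: atan2( sin Δλ' cos φ₁ , cos φ₂ sin φ₁ − sin φ₂ cos φ₁ cos Δλ' ) = 27.31°.
Final bearing = (27.31° + 180°) mod 360° = 207.31°.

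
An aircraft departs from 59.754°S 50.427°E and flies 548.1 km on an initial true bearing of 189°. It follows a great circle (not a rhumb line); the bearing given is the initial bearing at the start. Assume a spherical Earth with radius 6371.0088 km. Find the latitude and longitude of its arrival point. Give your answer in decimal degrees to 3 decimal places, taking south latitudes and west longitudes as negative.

latitude -64.612°, longitude 48.630°

The arc subtends δ = 548.1/6371.0088 = 0.086030 rad at the centre.
Converting: φ₁ = -1.042904 rad, θ = 3.298672 rad.
sin φ₂ = sin φ₁ cos δ + cos φ₁ sin δ cos θ = (-0.863871)(0.996302) + (0.503714)(0.085924)(-0.987688) = -0.903424
φ₂ = asin(-0.903424) = -1.127690 rad = -64.612°.
Then Δλ = atan2(-0.006771, 0.215860) = -0.031356 rad, from sin θ sin δ cos φ₁ over cos δ − sin φ₁ sin φ₂.
Hence λ₂ = 50.427° + -1.797° = 48.630°.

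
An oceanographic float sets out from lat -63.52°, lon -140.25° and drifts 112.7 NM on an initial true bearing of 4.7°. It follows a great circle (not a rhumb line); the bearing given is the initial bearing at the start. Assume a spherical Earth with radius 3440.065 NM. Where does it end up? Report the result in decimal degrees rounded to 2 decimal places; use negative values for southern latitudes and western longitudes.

Central angle δ = d/R = 0.032761 rad.
With φ₁ = -63.52° = -1.108633 rad and θ = 4.7° = 0.082030 rad:
Applying the spherical law of cosines for sides, sin φ₂ = sin φ₁ cos δ + cos φ₁ sin δ cos θ = -0.880054, so φ₂ = -61.65°.
Then Δλ = atan2(0.001197, 0.211736) = 0.005652 rad, from sin θ sin δ cos φ₁ over cos δ − sin φ₁ sin φ₂.
λ₂ = λ₁ + Δλ = -139.93°.

latitude -61.65°, longitude -139.93°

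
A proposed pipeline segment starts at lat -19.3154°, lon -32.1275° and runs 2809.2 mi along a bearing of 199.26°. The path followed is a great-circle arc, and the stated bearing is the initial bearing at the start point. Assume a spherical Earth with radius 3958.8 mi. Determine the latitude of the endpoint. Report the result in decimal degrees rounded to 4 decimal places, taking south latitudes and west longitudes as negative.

Central angle δ = d/R = 0.709609 rad.
Start latitude φ₁ = -0.337117 rad; initial bearing θ = 3.477743 rad.
Applying the spherical law of cosines for sides, sin φ₂ = sin φ₁ cos δ + cos φ₁ sin δ cos θ = -0.831377, so φ₂ = -56.2404°.
For the longitude increment, Δλ = atan2( sin θ sin δ cos φ₁, cos δ − sin φ₁ sin φ₂ ) = atan2(-0.202816, 0.483624) = -22.7516°.
λ₂ = -32.1275° + -22.7516° = -54.8791°.

latitude -56.2404°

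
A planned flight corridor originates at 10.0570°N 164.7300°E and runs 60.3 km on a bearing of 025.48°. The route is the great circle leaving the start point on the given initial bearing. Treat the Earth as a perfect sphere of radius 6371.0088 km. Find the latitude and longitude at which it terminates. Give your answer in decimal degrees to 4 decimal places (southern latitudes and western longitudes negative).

latitude 10.5465°, longitude 164.9673°

The arc subtends δ = 60.3/6371.0088 = 0.009465 rad at the centre.
With φ₁ = 10.0570° = 0.175528 rad and θ = 25.48° = 0.444710 rad:
sin φ₂ = sin φ₁ cos δ + cos φ₁ sin δ cos θ = (0.174628)(0.999955) + (0.984635)(0.009465)(0.902736) = 0.183033
φ₂ = asin(0.183033) = 0.184070 rad = 10.5465°.
Δλ = atan2( sin θ sin δ cos φ₁ , cos δ − sin φ₁ sin φ₂ ) = atan2(0.004009, 0.967993) = 0.004142 rad = 0.2373°.
λ₂ = λ₁ + Δλ = 164.9673°.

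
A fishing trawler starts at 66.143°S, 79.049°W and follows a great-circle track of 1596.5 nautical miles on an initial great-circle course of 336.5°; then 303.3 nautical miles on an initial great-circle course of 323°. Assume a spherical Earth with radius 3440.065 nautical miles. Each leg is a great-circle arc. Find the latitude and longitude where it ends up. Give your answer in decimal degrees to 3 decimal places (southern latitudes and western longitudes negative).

latitude -36.580°, longitude -96.445°

Apply the spherical direct solution leg by leg, carrying full precision between legs.
Leg 1: from (-66.143°, -79.049°), δ = 1596.5/3440.065 = 0.464090 rad, θ = 336.5° → φ = -40.678°, λ = -92.661°.
Leg 2: from (-40.678°, -92.661°), δ = 303.3/3440.065 = 0.088167 rad, θ = 323° → φ = -36.580°, λ = -96.445°.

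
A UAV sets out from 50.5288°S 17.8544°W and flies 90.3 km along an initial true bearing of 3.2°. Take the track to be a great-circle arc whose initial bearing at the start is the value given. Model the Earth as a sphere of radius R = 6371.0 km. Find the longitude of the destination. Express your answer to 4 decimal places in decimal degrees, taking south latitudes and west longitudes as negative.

Central angle δ = d/R = 0.014174 rad.
With φ₁ = -50.5288° = -0.881894 rad and θ = 3.2° = 0.055851 rad:
Applying the spherical law of cosines for sides, sin φ₂ = sin φ₁ cos δ + cos φ₁ sin δ cos θ = -0.762871, so φ₂ = -49.7180°.
For the longitude increment, Δλ = atan2( sin θ sin δ cos φ₁, cos δ − sin φ₁ sin φ₂ ) = atan2(0.000503, 0.411006) = 0.0701°.
λ₂ = -17.8544° + 0.0701° = -17.7843°.

longitude -17.7843°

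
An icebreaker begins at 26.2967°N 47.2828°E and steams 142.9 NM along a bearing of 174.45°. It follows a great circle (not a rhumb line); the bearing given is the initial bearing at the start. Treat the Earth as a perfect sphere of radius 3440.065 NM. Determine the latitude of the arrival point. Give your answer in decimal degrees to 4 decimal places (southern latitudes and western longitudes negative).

δ = 142.9/3440.065 = 0.041540 rad (2.3801°).
With φ₁ = 26.2967° = 0.458964 rad and θ = 174.45° = 3.044727 rad:
Destination latitude: φ₂ = arcsin( sin φ₁ cos δ + cos φ₁ sin δ cos θ ) = arcsin(0.405582) = 23.9276°.
Δλ = atan2( sin θ sin δ cos φ₁ , cos δ − sin φ₁ sin φ₂ ) = atan2(0.003601, 0.819457) = 0.004394 rad = 0.2518°.
Hence λ₂ = 47.2828° + 0.2518° = 47.5346°.

latitude 23.9276°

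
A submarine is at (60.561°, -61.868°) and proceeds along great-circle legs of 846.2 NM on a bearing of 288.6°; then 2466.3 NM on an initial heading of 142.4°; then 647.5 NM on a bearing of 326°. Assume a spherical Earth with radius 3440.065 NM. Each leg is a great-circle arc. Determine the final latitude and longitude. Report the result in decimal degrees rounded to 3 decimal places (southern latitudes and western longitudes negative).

Apply the spherical direct solution leg by leg, carrying full precision between legs.
Leg 1: from (60.561°, -61.868°), δ = 846.2/3440.065 = 0.245984 rad, θ = 288.6° → φ = 61.987°, λ = -91.300°.
Leg 2: from (61.987°, -91.300°), δ = 2466.3/3440.065 = 0.716934 rad, θ = 142.4° → φ = 24.897°, λ = -65.069°.
Leg 3: from (24.897°, -65.069°), δ = 647.5/3440.065 = 0.188223 rad, θ = 326° → φ = 33.660°, λ = -72.290°.

latitude 33.660°, longitude -72.290°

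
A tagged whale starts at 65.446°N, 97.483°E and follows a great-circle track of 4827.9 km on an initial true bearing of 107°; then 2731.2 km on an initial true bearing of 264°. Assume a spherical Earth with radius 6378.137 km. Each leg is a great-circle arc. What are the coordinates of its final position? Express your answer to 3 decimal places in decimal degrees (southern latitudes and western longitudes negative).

latitude 29.352°, longitude 122.772°

Apply the spherical direct solution leg by leg, carrying full precision between legs.
Leg 1: from (65.446°, 97.483°), δ = 4827.9/6378.137 = 0.756945 rad, θ = 107° → φ = 35.294°, λ = 151.053°.
Leg 2: from (35.294°, 151.053°), δ = 2731.2/6378.137 = 0.428213 rad, θ = 264° → φ = 29.352°, λ = 122.772°.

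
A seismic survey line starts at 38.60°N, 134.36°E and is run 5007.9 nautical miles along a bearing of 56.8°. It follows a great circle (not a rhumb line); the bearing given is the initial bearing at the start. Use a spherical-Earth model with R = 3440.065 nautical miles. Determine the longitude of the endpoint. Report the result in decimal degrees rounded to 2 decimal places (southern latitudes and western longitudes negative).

δ = 5007.9/3440.065 = 1.455757 rad (83.4088°).
Converting: φ₁ = 0.673697 rad, θ = 0.991347 rad.
sin φ₂ = sin φ₁ cos δ + cos φ₁ sin δ cos θ = (0.623880)(0.114785) + (0.781520)(0.993390)(0.547563) = 0.496716
φ₂ = asin(0.496716) = 0.519810 rad = 29.78°.
Δλ = atan2( sin θ sin δ cos φ₁ , cos δ − sin φ₁ sin φ₂ ) = atan2(0.649626, -0.195105) = 1.862560 rad = 106.72°.
λ₂ = 134.36° + 106.72° = 241.08°, normalized to (−180°, 180°] → -118.92°.

longitude -118.92°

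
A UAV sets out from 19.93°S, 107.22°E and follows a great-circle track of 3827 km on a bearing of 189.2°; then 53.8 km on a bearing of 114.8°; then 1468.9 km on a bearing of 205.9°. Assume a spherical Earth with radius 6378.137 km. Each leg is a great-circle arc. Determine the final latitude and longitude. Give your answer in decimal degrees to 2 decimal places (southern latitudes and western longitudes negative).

Apply the spherical direct solution leg by leg, carrying full precision between legs.
Leg 1: from (-19.93°, 107.22°), δ = 3827/6378.137 = 0.600018 rad, θ = 189.2° → φ = -53.64°, λ = 98.46°.
Leg 2: from (-53.64°, 98.46°), δ = 53.8/6378.137 = 0.008435 rad, θ = 114.8° → φ = -53.84°, λ = 99.20°.
Leg 3: from (-53.84°, 99.20°), δ = 1468.9/6378.137 = 0.230302 rad, θ = 205.9° → φ = -65.13°, λ = 85.49°.

latitude -65.13°, longitude 85.49°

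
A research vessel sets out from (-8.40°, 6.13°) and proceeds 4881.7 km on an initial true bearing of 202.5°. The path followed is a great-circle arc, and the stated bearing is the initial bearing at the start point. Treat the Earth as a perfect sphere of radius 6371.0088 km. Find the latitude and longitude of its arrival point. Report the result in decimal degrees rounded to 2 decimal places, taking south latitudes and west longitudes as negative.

The arc subtends δ = 4881.7/6371.0088 = 0.766237 rad at the centre.
Converting: φ₁ = -0.146608 rad, θ = 3.534292 rad.
Destination latitude: φ₂ = arcsin( sin φ₁ cos δ + cos φ₁ sin δ cos θ ) = arcsin(-0.739028) = -47.65°.
Δλ = atan2( sin θ sin δ cos φ₁ , cos δ − sin φ₁ sin φ₂ ) = atan2(-0.262517, 0.612566) = -0.404876 rad = -23.20°.
Hence λ₂ = 6.13° + -23.20° = -17.07°.

latitude -47.65°, longitude -17.07°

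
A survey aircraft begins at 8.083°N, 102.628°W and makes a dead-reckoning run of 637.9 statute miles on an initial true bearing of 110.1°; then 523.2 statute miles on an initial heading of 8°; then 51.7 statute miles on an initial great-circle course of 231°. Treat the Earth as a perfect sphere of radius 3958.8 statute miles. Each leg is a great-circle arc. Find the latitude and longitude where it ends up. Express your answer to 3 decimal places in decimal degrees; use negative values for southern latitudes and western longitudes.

latitude 11.856°, longitude -93.450°

Apply the spherical direct solution leg by leg, carrying full precision between legs.
Leg 1: from (8.083°, -102.628°), δ = 637.9/3958.8 = 0.161135 rad, θ = 110.1° → φ = 4.830°, λ = -93.931°.
Leg 2: from (4.830°, -93.931°), δ = 523.2/3958.8 = 0.132161 rad, θ = 8° → φ = 12.327°, λ = -92.856°.
Leg 3: from (12.327°, -92.856°), δ = 51.7/3958.8 = 0.013060 rad, θ = 231° → φ = 11.856°, λ = -93.450°.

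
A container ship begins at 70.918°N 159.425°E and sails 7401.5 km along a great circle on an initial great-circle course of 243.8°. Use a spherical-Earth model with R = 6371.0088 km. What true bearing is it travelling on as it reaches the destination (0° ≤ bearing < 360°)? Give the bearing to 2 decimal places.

The arc subtends δ = 7401.5/6371.0088 = 1.161747 rad at the centre.
Start latitude φ₁ = 1.237753 rad; initial bearing θ = 4.255113 rad.
Destination latitude: φ₂ = arcsin( sin φ₁ cos δ + cos φ₁ sin δ cos θ ) = arcsin(0.243453) = 14.090°.
For the longitude increment, Δλ = atan2( sin θ sin δ cos φ₁, cos δ − sin φ₁ sin φ₂ ) = atan2(-0.269132, 0.167662) = -58.078°.
Hence λ₂ = 159.425° + -58.078° = 101.347°.
The forward bearing on arrival equals the back-azimuth from the destination plus 180°.
Back-azimuth from P₂ (14.09°, 101.35°) to P₁ (70.92°, 159.43°), with Δλ' = λ₁ − λ₂ = 58.08°: atan2( sin Δλ' cos φ₁ , cos φ₂ sin φ₁ − sin φ₂ cos φ₁ cos Δλ' ) = 17.60°.
Final bearing = (17.60° + 180°) mod 360° = 197.60°.

final bearing 197.60°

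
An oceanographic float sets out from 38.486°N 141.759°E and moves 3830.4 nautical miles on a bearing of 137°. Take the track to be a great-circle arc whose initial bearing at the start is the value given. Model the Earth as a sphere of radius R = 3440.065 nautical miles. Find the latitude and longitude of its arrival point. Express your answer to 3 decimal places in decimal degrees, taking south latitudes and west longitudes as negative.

The arc subtends δ = 3830.4/3440.065 = 1.113467 rad at the centre.
Start latitude φ₁ = 0.671707 rad; initial bearing θ = 2.391101 rad.
sin φ₂ = sin φ₁ cos δ + cos φ₁ sin δ cos θ = (0.622323)(0.441553) + (0.782760)(0.897235)(-0.731354) = -0.238855
φ₂ = asin(-0.238855) = -0.241187 rad = -13.819°.
Then Δλ = atan2(0.478981, 0.590198) = 0.681750 rad, from sin θ sin δ cos φ₁ over cos δ − sin φ₁ sin φ₂.
λ₂ = 141.759° + 39.061° = 180.820°, normalized to (−180°, 180°] → -179.180°.

latitude -13.819°, longitude -179.180°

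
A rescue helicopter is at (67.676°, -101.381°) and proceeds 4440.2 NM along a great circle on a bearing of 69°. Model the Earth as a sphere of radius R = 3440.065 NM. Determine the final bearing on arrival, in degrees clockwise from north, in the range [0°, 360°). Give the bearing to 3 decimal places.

final bearing 157.387°

δ = 4440.2/3440.065 = 1.290731 rad (73.9535°).
Converting: φ₁ = 1.181169 rad, θ = 1.204277 rad.
sin φ₂ = sin φ₁ cos δ + cos φ₁ sin δ cos θ = (0.925051)(0.276418) + (0.379844)(0.961038)(0.358368) = 0.386521
φ₂ = asin(0.386521) = 0.396856 rad = 22.738°.
Δλ = atan2( sin θ sin δ cos φ₁ , cos δ − sin φ₁ sin φ₂ ) = atan2(0.340798, -0.081133) = 1.804514 rad = 103.391°.
λ₂ = λ₁ + Δλ = 2.010°.
The forward bearing on arrival equals the back-azimuth from the destination plus 180°.
Back-azimuth from P₂ (22.738°, 2.010°) to P₁ (67.676°, -101.381°), with Δλ' = λ₁ − λ₂ = -103.391°: atan2( sin Δλ' cos φ₁ , cos φ₂ sin φ₁ − sin φ₂ cos φ₁ cos Δλ' ) = 337.387°.
Final bearing = (337.387° + 180°) mod 360° = 157.387°.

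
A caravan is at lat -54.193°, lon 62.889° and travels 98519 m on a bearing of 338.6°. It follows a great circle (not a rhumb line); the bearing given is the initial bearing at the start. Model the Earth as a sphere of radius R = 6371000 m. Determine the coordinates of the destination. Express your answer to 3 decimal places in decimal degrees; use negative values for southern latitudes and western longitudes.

latitude -53.367°, longitude 62.347°

Angular distance δ = d/R = 98519 / 6371000 = 0.015464 rad.
With φ₁ = -54.193° = -0.945846 rad and θ = 338.6° = 5.909685 rad:
sin φ₂ = sin φ₁ cos δ + cos φ₁ sin δ cos θ = (-0.810992)(0.999880) + (0.585057)(0.015463)(0.931056) = -0.802472
φ₂ = asin(-0.802472) = -0.931427 rad = -53.367°.
Then Δλ = atan2(-0.003301, 0.349082) = -0.009456 rad, from sin θ sin δ cos φ₁ over cos δ − sin φ₁ sin φ₂.
Hence λ₂ = 62.889° + -0.542° = 62.347°.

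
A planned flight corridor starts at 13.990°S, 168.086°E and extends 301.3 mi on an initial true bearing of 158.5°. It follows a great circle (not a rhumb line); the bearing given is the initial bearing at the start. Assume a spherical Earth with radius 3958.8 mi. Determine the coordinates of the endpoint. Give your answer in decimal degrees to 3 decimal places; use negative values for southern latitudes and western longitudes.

latitude -18.041°, longitude 169.765°

δ = 301.3/3958.8 = 0.076109 rad (4.3607°).
Start latitude φ₁ = -0.244172 rad; initial bearing θ = 2.766347 rad.
Destination latitude: φ₂ = arcsin( sin φ₁ cos δ + cos φ₁ sin δ cos θ ) = arcsin(-0.309699) = -18.041°.
Then Δλ = atan2(0.027040, 0.922235) = 0.029312 rad, from sin θ sin δ cos φ₁ over cos δ − sin φ₁ sin φ₂.
λ₂ = 168.086° + 1.679° = 169.765°.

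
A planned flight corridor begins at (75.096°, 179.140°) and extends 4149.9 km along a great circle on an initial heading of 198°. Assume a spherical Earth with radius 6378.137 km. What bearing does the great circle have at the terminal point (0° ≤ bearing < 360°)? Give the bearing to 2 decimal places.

final bearing 185.82°

The arc subtends δ = 4149.9/6378.137 = 0.650645 rad at the centre.
With φ₁ = 75.096° = 1.310672 rad and θ = 198° = 3.455752 rad:
sin φ₂ = sin φ₁ cos δ + cos φ₁ sin δ cos θ = (0.966358)(0.795694) + (0.257200)(0.605699)(-0.951057) = 0.620764
φ₂ = asin(0.620764) = 0.669716 rad = 38.372°.
For the longitude increment, Δλ = atan2( sin θ sin δ cos φ₁, cos δ − sin φ₁ sin φ₂ ) = atan2(-0.048141, 0.195814) = -13.812°.
λ₂ = 179.140° + -13.812° = 165.328°.
The forward bearing on arrival equals the back-azimuth from the destination plus 180°.
Back-azimuth from P₂ (38.37°, 165.33°) to P₁ (75.10°, 179.14°), with Δλ' = λ₁ − λ₂ = 13.81°: atan2( sin Δλ' cos φ₁ , cos φ₂ sin φ₁ − sin φ₂ cos φ₁ cos Δλ' ) = 5.82°.
Final bearing = (5.82° + 180°) mod 360° = 185.82°.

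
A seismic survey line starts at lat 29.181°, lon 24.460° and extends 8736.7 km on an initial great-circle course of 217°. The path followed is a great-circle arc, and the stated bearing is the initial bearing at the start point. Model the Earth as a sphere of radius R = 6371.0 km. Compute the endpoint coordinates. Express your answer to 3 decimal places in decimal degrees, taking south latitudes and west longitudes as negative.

Angular distance δ = d/R = 8736.7 / 6371 = 1.371323 rad.
With φ₁ = 29.181° = 0.509305 rad and θ = 217° = 3.787364 rad:
Applying the spherical law of cosines for sides, sin φ₂ = sin φ₁ cos δ + cos φ₁ sin δ cos θ = -0.586836, so φ₂ = -35.933°.
Δλ = atan2( sin θ sin δ cos φ₁ , cos δ − sin φ₁ sin φ₂ ) = atan2(-0.515016, 0.484277) = -0.816150 rad = -46.762°.
Hence λ₂ = 24.460° + -46.762° = -22.302°.

latitude -35.933°, longitude -22.302°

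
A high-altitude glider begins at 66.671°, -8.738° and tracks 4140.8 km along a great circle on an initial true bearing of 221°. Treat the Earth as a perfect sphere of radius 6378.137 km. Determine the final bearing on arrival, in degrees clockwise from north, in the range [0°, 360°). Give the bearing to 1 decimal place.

δ = 4140.8/6378.137 = 0.649218 rad (37.1974°).
Converting: φ₁ = 1.163628 rad, θ = 3.857178 rad.
Applying the spherical law of cosines for sides, sin φ₂ = sin φ₁ cos δ + cos φ₁ sin δ cos θ = 0.550748, so φ₂ = 33.418°.
For the longitude increment, Δλ = atan2( sin θ sin δ cos φ₁, cos δ − sin φ₁ sin φ₂ ) = atan2(-0.157069, 0.290835) = -28.372°.
λ₂ = λ₁ + Δλ = -37.110°.
The forward bearing on arrival equals the back-azimuth from the destination plus 180°.
Back-azimuth from P₂ (33.4°, -37.1°) to P₁ (66.7°, -8.7°), with Δλ' = λ₁ − λ₂ = 28.4°: atan2( sin Δλ' cos φ₁ , cos φ₂ sin φ₁ − sin φ₂ cos φ₁ cos Δλ' ) = 18.1°.
Final bearing = (18.1° + 180°) mod 360° = 198.1°.

final bearing 198.1°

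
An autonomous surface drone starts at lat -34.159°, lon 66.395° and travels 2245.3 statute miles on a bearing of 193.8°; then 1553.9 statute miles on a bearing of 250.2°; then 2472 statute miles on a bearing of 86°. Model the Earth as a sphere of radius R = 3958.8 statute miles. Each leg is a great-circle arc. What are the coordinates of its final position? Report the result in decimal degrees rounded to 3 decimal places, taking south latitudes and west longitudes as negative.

latitude -44.812°, longitude 51.530°

Apply the spherical direct solution leg by leg, carrying full precision between legs.
Leg 1: from (-34.159°, 66.395°), δ = 2245.3/3958.8 = 0.567167 rad, θ = 193.8° → φ = -64.864°, λ = 48.835°.
Leg 2: from (-64.864°, 48.835°), δ = 1553.9/3958.8 = 0.392518 rad, θ = 250.2° → φ = -63.061°, λ = -3.766°.
Leg 3: from (-63.061°, -3.766°), δ = 2472/3958.8 = 0.624432 rad, θ = 86° → φ = -44.812°, λ = 51.530°.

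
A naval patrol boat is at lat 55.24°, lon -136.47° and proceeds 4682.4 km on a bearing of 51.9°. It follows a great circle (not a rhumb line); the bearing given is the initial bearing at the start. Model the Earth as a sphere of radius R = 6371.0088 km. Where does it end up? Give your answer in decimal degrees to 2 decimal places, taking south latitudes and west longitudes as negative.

δ = 4682.4/6371.0088 = 0.734954 rad (42.1098°).
Start latitude φ₁ = 0.964120 rad; initial bearing θ = 0.905826 rad.
Destination latitude: φ₂ = arcsin( sin φ₁ cos δ + cos φ₁ sin δ cos θ ) = arcsin(0.845373) = 57.71°.
Then Δλ = atan2(0.300853, 0.047347) = 1.414699 rad, from sin θ sin δ cos φ₁ over cos δ − sin φ₁ sin φ₂.
λ₂ = -136.47° + 81.06° = -55.41°.

latitude 57.71°, longitude -55.41°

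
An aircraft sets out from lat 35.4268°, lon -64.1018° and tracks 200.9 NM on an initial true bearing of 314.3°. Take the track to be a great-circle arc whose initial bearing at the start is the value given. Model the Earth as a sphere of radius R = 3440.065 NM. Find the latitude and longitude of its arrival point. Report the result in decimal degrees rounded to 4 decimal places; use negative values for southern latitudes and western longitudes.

latitude 37.7264°, longitude -67.1292°

Central angle δ = d/R = 0.058400 rad.
With φ₁ = 35.4268° = 0.618314 rad and θ = 314.3° = 5.485570 rad:
Destination latitude: φ₂ = arcsin( sin φ₁ cos δ + cos φ₁ sin δ cos θ ) = arcsin(0.611891) = 37.7264°.
Then Δλ = atan2(-0.034039, 0.643605) = -0.052839 rad, from sin θ sin δ cos φ₁ over cos δ − sin φ₁ sin φ₂.
λ₂ = λ₁ + Δλ = -67.1292°.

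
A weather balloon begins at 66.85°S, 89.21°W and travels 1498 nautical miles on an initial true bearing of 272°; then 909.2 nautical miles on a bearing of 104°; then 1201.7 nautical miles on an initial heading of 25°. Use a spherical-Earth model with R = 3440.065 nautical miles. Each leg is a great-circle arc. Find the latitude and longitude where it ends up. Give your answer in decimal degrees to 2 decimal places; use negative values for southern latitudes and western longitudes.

Apply the spherical direct solution leg by leg, carrying full precision between legs.
Leg 1: from (-66.85°, -89.21°), δ = 1498/3440.065 = 0.435457 rad, θ = 272° → φ = -55.88°, λ = -137.94°.
Leg 2: from (-55.88°, -137.94°), δ = 909.2/3440.065 = 0.264297 rad, θ = 104° → φ = -56.57°, λ = -110.54°.
Leg 3: from (-56.57°, -110.54°), δ = 1201.7/3440.065 = 0.349325 rad, θ = 25° → φ = -37.83°, λ = -99.99°.

latitude -37.83°, longitude -99.99°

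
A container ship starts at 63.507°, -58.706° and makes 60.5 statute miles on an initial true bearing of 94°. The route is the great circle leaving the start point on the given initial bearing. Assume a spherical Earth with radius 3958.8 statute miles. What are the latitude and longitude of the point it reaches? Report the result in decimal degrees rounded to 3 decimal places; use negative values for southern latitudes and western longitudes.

latitude 63.433°, longitude -56.753°

δ = 60.5/3958.8 = 0.015282 rad (0.8756°).
With φ₁ = 63.507° = 1.108406 rad and θ = 94° = 1.640609 rad:
Destination latitude: φ₂ = arcsin( sin φ₁ cos δ + cos φ₁ sin δ cos θ ) = arcsin(0.894409) = 63.433°.
Δλ = atan2( sin θ sin δ cos φ₁ , cos δ − sin φ₁ sin φ₂ ) = atan2(0.006800, 0.199397) = 0.034092 rad = 1.953°.
λ₂ = λ₁ + Δλ = -56.753°.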